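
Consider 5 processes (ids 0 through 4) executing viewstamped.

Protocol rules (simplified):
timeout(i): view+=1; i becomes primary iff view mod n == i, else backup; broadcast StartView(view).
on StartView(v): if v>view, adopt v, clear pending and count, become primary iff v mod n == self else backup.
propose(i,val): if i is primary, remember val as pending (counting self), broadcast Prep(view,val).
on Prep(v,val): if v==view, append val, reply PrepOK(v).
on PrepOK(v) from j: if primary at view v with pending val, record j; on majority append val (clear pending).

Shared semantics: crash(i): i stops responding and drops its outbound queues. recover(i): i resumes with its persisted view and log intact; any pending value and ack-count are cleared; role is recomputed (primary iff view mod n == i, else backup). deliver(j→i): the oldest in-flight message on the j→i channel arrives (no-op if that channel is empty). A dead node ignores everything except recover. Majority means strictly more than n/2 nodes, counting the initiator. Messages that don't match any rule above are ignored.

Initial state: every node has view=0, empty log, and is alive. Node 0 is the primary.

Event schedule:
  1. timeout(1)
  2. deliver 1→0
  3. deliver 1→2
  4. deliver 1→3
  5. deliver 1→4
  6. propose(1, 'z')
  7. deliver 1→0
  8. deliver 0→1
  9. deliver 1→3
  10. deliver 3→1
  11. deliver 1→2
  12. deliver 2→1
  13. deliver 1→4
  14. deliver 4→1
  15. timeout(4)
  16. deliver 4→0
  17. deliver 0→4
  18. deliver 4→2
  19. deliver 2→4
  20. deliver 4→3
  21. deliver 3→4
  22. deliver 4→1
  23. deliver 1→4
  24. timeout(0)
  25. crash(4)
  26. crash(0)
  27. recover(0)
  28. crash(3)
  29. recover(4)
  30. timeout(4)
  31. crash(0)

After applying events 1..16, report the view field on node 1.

1

step 1 timeout(1): 1={prim,v=1,log=-}
step 2 deliver 1→0: 0={back,v=1,log=-}
step 3 deliver 1→2: 2={back,v=1,log=-}
step 4 deliver 1→3: 3={back,v=1,log=-}
step 5 deliver 1→4: 4={back,v=1,log=-}
step 6 propose(1,'z'): —
step 7 deliver 1→0: 0={back,v=1,log=z}
step 8 deliver 0→1: —
step 9 deliver 1→3: 3={back,v=1,log=z}
step 10 deliver 3→1: 1={prim,v=1,log=z}
step 11 deliver 1→2: 2={back,v=1,log=z}
step 12 deliver 2→1: —
step 13 deliver 1→4: 4={back,v=1,log=z}
step 14 deliver 4→1: —
step 15 timeout(4): 4={back,v=2,log=z}
step 16 deliver 4→0: 0={back,v=2,log=z}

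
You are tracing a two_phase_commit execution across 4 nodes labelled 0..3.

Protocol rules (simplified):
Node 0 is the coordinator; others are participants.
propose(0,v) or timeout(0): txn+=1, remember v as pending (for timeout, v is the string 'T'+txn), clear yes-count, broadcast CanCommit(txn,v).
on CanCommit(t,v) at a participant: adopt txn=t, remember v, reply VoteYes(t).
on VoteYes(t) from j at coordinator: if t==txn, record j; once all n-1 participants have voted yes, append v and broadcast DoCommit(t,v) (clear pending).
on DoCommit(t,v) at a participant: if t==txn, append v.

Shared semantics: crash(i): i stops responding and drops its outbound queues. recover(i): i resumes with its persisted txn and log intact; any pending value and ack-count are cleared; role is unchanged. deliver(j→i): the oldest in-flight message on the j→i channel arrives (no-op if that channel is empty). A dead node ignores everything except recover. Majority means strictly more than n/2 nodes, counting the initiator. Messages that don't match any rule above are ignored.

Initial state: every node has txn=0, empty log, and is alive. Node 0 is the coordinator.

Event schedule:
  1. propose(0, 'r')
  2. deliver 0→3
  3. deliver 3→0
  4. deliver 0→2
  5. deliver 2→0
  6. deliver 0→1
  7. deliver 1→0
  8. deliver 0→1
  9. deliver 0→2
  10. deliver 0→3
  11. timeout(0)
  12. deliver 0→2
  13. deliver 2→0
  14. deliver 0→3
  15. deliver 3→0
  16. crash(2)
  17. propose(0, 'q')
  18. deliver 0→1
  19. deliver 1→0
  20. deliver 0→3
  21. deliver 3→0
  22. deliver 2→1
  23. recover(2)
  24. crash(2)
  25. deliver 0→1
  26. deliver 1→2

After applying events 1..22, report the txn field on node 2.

2

[1] propose(0,'r') → N0(coor t1 [-])
[2] deliver 0→3 → N3(part t1 [-])
[3] deliver 3→0 → ∅
[4] deliver 0→2 → N2(part t1 [-])
[5] deliver 2→0 → ∅
[6] deliver 0→1 → N1(part t1 [-])
[7] deliver 1→0 → N0(coor t1 [r])
[8] deliver 0→1 → N1(part t1 [r])
[9] deliver 0→2 → N2(part t1 [r])
[10] deliver 0→3 → N3(part t1 [r])
[11] timeout(0) → N0(coor t2 [r])
[12] deliver 0→2 → N2(part t2 [r])
[13] deliver 2→0 → ∅
[14] deliver 0→3 → N3(part t2 [r])
[15] deliver 3→0 → ∅
[16] crash(2) → N2(✗part t2 [r])
[17] propose(0,'q') → N0(coor t3 [r])
[18] deliver 0→1 → N1(part t2 [r])
[19] deliver 1→0 → ∅
[20] deliver 0→3 → N3(part t3 [r])
[21] deliver 3→0 → ∅
[22] deliver 2→1 → ∅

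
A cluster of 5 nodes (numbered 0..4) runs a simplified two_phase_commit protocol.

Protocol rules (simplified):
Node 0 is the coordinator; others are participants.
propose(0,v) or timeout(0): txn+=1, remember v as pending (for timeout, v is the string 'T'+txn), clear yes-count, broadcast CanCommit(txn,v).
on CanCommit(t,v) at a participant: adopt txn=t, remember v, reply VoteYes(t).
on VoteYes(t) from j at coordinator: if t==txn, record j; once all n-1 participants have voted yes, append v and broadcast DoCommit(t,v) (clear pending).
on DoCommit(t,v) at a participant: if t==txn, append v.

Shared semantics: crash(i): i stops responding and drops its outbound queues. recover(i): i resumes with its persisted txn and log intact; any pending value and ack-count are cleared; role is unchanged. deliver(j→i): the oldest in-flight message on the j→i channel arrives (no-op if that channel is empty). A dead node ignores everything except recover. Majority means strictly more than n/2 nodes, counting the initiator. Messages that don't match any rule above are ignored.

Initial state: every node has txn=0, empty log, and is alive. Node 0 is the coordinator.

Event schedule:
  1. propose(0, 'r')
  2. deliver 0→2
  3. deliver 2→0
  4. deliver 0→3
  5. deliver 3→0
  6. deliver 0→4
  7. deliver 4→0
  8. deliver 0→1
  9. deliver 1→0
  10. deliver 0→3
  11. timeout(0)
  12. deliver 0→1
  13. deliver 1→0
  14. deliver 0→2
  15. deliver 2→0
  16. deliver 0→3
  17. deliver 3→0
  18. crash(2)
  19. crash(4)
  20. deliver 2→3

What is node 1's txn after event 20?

1

after 1 — propose(0,'r'): n0:coor/t1/[-]
after 2 — deliver 0→2: n2:part/t1/[-]
after 3 — deliver 2→0: ·
after 4 — deliver 0→3: n3:part/t1/[-]
after 5 — deliver 3→0: ·
after 6 — deliver 0→4: n4:part/t1/[-]
after 7 — deliver 4→0: ·
after 8 — deliver 0→1: n1:part/t1/[-]
after 9 — deliver 1→0: n0:coor/t1/[r]
after 10 — deliver 0→3: n3:part/t1/[r]
after 11 — timeout(0): n0:coor/t2/[r]
after 12 — deliver 0→1: n1:part/t1/[r]
after 13 — deliver 1→0: ·
after 14 — deliver 0→2: n2:part/t1/[r]
after 15 — deliver 2→0: ·
after 16 — deliver 0→3: n3:part/t2/[r]
after 17 — deliver 3→0: ·
after 18 — crash(2): n2:✗part/t1/[r]
after 19 — crash(4): n4:✗part/t1/[-]
after 20 — deliver 2→3: ·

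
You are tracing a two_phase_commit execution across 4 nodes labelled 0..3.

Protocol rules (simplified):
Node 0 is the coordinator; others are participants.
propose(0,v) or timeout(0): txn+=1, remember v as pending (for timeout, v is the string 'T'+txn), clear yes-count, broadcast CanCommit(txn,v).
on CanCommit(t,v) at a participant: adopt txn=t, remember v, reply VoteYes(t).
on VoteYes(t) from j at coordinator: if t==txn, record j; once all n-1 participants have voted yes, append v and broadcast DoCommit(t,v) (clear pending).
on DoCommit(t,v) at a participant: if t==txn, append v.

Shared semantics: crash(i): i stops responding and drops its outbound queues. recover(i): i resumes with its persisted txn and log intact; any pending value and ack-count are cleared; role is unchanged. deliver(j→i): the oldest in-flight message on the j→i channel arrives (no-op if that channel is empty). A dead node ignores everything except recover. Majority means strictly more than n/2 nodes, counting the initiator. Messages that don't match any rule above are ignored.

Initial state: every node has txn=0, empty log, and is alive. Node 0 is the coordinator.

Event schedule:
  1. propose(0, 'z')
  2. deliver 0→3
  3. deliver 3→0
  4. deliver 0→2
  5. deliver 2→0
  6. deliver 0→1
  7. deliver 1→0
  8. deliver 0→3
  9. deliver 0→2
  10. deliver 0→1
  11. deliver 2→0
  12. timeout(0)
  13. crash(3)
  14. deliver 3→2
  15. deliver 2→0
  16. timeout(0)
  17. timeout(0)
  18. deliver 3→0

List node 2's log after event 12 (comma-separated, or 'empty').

step 1 propose(0,'z'): 0={coor,t=1,log=-}
step 2 deliver 0→3: 3={part,t=1,log=-}
step 3 deliver 3→0: —
step 4 deliver 0→2: 2={part,t=1,log=-}
step 5 deliver 2→0: —
step 6 deliver 0→1: 1={part,t=1,log=-}
step 7 deliver 1→0: 0={coor,t=1,log=z}
step 8 deliver 0→3: 3={part,t=1,log=z}
step 9 deliver 0→2: 2={part,t=1,log=z}
step 10 deliver 0→1: 1={part,t=1,log=z}
step 11 deliver 2→0: —
step 12 timeout(0): 0={coor,t=2,log=z}

z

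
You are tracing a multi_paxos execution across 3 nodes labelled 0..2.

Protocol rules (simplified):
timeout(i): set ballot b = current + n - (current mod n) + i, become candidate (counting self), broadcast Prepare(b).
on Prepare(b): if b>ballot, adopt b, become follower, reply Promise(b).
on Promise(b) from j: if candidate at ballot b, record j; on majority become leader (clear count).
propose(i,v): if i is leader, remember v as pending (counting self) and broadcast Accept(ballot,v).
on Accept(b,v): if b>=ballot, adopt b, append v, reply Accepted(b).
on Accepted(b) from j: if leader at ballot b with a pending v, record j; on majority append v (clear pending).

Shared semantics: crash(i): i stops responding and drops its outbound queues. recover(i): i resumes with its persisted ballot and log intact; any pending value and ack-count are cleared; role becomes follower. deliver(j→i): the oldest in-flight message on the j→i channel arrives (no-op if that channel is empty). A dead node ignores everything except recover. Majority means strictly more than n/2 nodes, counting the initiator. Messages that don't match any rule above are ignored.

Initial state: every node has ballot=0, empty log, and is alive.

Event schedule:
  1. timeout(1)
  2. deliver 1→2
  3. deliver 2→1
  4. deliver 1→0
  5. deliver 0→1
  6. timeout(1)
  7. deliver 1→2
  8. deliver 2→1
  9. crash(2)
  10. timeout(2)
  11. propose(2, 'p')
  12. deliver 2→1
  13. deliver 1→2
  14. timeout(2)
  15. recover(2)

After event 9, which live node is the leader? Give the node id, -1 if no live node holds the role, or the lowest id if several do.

after 1 — timeout(1): n1:cand/b4/[-]
after 2 — deliver 1→2: n2:foll/b4/[-]
after 3 — deliver 2→1: n1:lead/b4/[-]
after 4 — deliver 1→0: n0:foll/b4/[-]
after 5 — deliver 0→1: ·
after 6 — timeout(1): n1:cand/b7/[-]
after 7 — deliver 1→2: n2:foll/b7/[-]
after 8 — deliver 2→1: n1:lead/b7/[-]
after 9 — crash(2): n2:✗foll/b7/[-]

1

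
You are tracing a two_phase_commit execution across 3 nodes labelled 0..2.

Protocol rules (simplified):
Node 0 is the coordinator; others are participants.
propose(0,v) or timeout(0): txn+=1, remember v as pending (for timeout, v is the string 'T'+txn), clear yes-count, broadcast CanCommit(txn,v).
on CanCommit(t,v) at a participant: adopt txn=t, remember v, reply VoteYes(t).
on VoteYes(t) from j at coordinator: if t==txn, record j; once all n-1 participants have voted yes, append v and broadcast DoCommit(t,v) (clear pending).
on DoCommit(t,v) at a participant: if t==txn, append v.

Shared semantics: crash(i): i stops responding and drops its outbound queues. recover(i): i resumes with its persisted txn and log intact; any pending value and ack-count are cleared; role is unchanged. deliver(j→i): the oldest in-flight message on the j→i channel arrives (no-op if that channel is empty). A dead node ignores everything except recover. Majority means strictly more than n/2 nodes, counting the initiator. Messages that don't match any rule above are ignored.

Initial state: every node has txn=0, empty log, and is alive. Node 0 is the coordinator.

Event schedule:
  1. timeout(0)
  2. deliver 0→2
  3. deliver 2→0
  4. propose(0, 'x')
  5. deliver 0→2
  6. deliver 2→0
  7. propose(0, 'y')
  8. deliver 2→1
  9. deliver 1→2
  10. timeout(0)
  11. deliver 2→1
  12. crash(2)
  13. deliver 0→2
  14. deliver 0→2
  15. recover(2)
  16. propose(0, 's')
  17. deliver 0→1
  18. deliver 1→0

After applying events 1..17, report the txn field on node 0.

5

[1] timeout(0) → N0(coor t1 [-])
[2] deliver 0→2 → N2(part t1 [-])
[3] deliver 2→0 → ∅
[4] propose(0,'x') → N0(coor t2 [-])
[5] deliver 0→2 → N2(part t2 [-])
[6] deliver 2→0 → ∅
[7] propose(0,'y') → N0(coor t3 [-])
[8] deliver 2→1 → ∅
[9] deliver 1→2 → ∅
[10] timeout(0) → N0(coor t4 [-])
[11] deliver 2→1 → ∅
[12] crash(2) → N2(✗part t2 [-])
[13] deliver 0→2 → ∅
[14] deliver 0→2 → ∅
[15] recover(2) → N2(part t2 [-])
[16] propose(0,'s') → N0(coor t5 [-])
[17] deliver 0→1 → N1(part t1 [-])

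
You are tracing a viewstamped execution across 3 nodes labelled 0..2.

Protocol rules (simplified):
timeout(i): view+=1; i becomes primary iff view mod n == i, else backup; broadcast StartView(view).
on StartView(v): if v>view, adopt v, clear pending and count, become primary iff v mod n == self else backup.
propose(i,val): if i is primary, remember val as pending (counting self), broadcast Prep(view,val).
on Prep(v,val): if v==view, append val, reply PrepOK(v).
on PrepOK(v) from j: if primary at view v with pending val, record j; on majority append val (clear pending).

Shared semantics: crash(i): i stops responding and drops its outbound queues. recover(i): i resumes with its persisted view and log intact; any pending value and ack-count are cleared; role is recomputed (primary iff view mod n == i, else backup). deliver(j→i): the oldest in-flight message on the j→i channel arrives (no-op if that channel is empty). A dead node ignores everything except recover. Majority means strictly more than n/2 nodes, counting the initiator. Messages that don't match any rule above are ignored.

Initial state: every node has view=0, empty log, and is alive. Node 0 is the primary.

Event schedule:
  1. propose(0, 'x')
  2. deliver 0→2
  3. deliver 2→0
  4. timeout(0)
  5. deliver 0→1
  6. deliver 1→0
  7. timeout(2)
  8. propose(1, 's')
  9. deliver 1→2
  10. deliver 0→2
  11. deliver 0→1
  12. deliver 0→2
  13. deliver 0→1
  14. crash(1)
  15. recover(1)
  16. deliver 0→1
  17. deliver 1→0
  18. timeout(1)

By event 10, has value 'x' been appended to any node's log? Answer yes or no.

after 1 — propose(0,'x'): ·
after 2 — deliver 0→2: n2:back/v0/[x]
after 3 — deliver 2→0: n0:prim/v0/[x]
after 4 — timeout(0): n0:back/v1/[x]
after 5 — deliver 0→1: n1:back/v0/[x]
after 6 — deliver 1→0: ·
after 7 — timeout(2): n2:back/v1/[x]
after 8 — propose(1,'s'): ·
after 9 — deliver 1→2: ·
after 10 — deliver 0→2: ·

yes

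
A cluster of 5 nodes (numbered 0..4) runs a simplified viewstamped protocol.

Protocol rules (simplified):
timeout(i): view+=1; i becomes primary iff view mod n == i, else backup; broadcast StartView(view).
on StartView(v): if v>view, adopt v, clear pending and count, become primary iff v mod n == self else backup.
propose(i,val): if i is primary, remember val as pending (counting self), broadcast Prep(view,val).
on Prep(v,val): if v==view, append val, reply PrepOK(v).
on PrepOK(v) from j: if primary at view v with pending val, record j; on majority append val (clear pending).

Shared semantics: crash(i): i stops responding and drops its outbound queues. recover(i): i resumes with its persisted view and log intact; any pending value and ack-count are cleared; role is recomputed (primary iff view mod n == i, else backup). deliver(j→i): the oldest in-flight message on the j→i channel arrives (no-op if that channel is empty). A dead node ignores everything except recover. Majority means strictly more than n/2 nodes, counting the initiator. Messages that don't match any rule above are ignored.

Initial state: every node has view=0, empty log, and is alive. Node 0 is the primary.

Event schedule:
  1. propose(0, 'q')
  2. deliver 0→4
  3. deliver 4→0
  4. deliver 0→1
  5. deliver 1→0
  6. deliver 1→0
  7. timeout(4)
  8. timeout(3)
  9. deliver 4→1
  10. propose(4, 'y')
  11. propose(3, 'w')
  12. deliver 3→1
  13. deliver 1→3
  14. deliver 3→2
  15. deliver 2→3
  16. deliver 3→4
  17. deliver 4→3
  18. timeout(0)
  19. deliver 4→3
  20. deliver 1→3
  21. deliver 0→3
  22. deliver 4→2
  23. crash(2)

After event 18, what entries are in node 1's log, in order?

q

after 1 — propose(0,'q'): ·
after 2 — deliver 0→4: n4:back/v0/[q]
after 3 — deliver 4→0: ·
after 4 — deliver 0→1: n1:back/v0/[q]
after 5 — deliver 1→0: n0:prim/v0/[q]
after 6 — deliver 1→0: ·
after 7 — timeout(4): n4:back/v1/[q]
after 8 — timeout(3): n3:back/v1/[-]
after 9 — deliver 4→1: n1:prim/v1/[q]
after 10 — propose(4,'y'): ·
after 11 — propose(3,'w'): ·
after 12 — deliver 3→1: ·
after 13 — deliver 1→3: ·
after 14 — deliver 3→2: n2:back/v1/[-]
after 15 — deliver 2→3: ·
after 16 — deliver 3→4: ·
after 17 — deliver 4→3: ·
after 18 — timeout(0): n0:back/v1/[q]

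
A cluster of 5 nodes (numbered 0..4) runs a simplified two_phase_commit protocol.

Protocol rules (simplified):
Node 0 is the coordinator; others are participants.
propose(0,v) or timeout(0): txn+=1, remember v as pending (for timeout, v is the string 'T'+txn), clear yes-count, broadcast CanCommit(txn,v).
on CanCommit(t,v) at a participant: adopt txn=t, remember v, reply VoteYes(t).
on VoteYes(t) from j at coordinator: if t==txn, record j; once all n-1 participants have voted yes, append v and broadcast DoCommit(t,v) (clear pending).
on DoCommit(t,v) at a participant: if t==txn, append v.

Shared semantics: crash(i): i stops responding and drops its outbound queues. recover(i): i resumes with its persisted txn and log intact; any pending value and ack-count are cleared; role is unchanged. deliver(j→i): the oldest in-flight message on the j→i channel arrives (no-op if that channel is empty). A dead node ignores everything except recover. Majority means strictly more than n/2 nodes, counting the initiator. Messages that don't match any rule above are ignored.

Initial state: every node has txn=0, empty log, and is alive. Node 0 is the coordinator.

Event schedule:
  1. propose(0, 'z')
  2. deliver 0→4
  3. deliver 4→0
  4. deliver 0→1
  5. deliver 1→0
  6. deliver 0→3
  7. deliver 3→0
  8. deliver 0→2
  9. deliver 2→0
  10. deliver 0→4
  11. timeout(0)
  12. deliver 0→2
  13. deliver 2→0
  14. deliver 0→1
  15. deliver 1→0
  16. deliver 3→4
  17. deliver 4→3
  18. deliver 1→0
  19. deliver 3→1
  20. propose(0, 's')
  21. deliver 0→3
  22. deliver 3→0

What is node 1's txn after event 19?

step 1 propose(0,'z'): 0={coor,t=1,log=-}
step 2 deliver 0→4: 4={part,t=1,log=-}
step 3 deliver 4→0: —
step 4 deliver 0→1: 1={part,t=1,log=-}
step 5 deliver 1→0: —
step 6 deliver 0→3: 3={part,t=1,log=-}
step 7 deliver 3→0: —
step 8 deliver 0→2: 2={part,t=1,log=-}
step 9 deliver 2→0: 0={coor,t=1,log=z}
step 10 deliver 0→4: 4={part,t=1,log=z}
step 11 timeout(0): 0={coor,t=2,log=z}
step 12 deliver 0→2: 2={part,t=1,log=z}
step 13 deliver 2→0: —
step 14 deliver 0→1: 1={part,t=1,log=z}
step 15 deliver 1→0: —
step 16 deliver 3→4: —
step 17 deliver 4→3: —
step 18 deliver 1→0: —
step 19 deliver 3→1: —

1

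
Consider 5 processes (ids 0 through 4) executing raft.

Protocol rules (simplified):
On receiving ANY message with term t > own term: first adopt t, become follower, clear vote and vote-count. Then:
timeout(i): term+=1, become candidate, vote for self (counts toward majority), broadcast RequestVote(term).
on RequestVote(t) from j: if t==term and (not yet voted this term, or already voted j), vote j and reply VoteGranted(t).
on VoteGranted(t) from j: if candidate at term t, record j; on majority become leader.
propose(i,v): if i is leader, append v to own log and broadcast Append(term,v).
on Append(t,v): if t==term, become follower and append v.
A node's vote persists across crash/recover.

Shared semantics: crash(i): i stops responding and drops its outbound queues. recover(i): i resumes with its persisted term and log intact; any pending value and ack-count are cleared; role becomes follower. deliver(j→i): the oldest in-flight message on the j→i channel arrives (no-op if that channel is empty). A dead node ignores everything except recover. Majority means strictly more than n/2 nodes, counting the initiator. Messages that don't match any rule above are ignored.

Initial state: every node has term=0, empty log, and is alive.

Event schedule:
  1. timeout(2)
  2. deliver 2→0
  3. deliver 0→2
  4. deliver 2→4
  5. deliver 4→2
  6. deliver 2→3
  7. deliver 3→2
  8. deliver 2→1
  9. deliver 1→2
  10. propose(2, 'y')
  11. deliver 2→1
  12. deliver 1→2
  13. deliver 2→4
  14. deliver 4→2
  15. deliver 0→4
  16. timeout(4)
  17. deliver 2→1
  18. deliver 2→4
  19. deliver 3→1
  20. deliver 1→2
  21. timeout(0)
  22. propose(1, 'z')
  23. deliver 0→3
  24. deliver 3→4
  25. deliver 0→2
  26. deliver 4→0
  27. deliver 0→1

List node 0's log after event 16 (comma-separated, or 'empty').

empty

1. timeout(2):  <2:cand t1 ->
2. deliver 2→0:  <0:foll t1 ->
3. deliver 0→2:  nop
4. deliver 2→4:  <4:foll t1 ->
5. deliver 4→2:  <2:lead t1 ->
6. deliver 2→3:  <3:foll t1 ->
7. deliver 3→2:  nop
8. deliver 2→1:  <1:foll t1 ->
9. deliver 1→2:  nop
10. propose(2,'y'):  <2:lead t1 y>
11. deliver 2→1:  <1:foll t1 y>
12. deliver 1→2:  nop
13. deliver 2→4:  <4:foll t1 y>
14. deliver 4→2:  nop
15. deliver 0→4:  nop
16. timeout(4):  <4:cand t2 y>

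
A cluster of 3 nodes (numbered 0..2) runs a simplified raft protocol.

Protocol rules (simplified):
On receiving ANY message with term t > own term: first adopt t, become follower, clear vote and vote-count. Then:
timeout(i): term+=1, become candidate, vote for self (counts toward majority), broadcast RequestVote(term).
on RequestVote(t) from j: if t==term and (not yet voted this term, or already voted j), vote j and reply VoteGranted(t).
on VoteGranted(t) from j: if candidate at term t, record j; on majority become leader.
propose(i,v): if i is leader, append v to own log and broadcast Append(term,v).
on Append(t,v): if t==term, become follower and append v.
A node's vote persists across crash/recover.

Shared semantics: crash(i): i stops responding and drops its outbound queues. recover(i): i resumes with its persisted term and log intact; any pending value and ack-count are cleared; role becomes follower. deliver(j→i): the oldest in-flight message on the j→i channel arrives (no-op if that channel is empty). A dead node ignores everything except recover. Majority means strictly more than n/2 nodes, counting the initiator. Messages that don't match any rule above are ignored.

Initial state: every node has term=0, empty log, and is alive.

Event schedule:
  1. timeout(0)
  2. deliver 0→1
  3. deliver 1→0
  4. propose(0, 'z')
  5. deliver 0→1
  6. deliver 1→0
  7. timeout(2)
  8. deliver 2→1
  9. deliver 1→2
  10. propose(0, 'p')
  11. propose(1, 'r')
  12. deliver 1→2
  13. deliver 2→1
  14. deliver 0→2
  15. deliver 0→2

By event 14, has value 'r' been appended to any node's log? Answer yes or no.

no

[1] timeout(0) → N0(cand t1 [-])
[2] deliver 0→1 → N1(foll t1 [-])
[3] deliver 1→0 → N0(lead t1 [-])
[4] propose(0,'z') → N0(lead t1 [z])
[5] deliver 0→1 → N1(foll t1 [z])
[6] deliver 1→0 → ∅
[7] timeout(2) → N2(cand t1 [-])
[8] deliver 2→1 → ∅
[9] deliver 1→2 → ∅
[10] propose(0,'p') → N0(lead t1 [z,p])
[11] propose(1,'r') → ∅
[12] deliver 1→2 → ∅
[13] deliver 2→1 → ∅
[14] deliver 0→2 → ∅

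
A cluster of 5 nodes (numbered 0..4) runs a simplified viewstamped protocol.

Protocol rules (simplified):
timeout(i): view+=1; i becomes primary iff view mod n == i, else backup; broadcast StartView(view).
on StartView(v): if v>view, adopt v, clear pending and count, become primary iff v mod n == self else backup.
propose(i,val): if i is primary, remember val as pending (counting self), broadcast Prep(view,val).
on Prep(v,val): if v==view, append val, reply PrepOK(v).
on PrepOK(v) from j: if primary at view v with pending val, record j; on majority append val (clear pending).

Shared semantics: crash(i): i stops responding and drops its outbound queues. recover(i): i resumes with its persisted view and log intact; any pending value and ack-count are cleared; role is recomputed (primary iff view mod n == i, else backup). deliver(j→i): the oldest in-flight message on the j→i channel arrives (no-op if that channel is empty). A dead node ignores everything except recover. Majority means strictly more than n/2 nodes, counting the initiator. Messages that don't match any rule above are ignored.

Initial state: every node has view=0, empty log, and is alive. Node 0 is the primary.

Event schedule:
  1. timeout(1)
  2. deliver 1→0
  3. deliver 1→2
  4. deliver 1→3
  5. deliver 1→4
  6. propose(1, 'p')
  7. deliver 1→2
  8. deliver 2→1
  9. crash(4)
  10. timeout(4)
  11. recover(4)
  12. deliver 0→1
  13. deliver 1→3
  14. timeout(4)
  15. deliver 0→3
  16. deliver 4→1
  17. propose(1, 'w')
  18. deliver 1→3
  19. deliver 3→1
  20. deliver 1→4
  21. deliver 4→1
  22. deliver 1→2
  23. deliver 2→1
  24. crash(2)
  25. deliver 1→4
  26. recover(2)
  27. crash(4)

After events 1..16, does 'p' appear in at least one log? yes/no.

1. timeout(1):  <1:prim v1 ->
2. deliver 1→0:  <0:back v1 ->
3. deliver 1→2:  <2:back v1 ->
4. deliver 1→3:  <3:back v1 ->
5. deliver 1→4:  <4:back v1 ->
6. propose(1,'p'):  nop
7. deliver 1→2:  <2:back v1 p>
8. deliver 2→1:  nop
9. crash(4):  <4:✗back v1 ->
10. timeout(4):  nop
11. recover(4):  <4:back v1 ->
12. deliver 0→1:  nop
13. deliver 1→3:  <3:back v1 p>
14. timeout(4):  <4:back v2 ->
15. deliver 0→3:  nop
16. deliver 4→1:  <1:back v2 ->

yes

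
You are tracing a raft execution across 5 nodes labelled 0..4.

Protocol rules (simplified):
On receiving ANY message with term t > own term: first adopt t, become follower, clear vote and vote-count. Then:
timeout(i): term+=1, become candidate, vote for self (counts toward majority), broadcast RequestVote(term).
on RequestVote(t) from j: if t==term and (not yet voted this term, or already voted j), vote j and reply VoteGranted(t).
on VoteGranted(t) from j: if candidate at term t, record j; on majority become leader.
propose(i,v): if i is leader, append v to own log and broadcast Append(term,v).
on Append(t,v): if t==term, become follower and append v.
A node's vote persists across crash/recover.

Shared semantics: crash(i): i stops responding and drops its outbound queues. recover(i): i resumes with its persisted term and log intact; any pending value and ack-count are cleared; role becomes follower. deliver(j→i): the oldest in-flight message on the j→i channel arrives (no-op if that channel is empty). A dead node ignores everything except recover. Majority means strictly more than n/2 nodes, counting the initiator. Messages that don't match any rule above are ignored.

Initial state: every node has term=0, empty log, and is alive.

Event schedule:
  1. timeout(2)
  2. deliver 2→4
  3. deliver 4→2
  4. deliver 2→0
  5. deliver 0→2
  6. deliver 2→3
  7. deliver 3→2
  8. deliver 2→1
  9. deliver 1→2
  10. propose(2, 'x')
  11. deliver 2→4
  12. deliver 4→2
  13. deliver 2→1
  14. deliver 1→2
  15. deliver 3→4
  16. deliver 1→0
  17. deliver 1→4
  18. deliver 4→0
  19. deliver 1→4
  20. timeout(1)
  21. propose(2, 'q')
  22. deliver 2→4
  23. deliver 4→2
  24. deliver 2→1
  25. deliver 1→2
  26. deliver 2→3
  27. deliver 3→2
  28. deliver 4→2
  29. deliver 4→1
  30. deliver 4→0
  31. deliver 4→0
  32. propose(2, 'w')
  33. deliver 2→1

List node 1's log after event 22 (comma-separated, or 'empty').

step 1 timeout(2): 2={cand,t=1,log=-}
step 2 deliver 2→4: 4={foll,t=1,log=-}
step 3 deliver 4→2: —
step 4 deliver 2→0: 0={foll,t=1,log=-}
step 5 deliver 0→2: 2={lead,t=1,log=-}
step 6 deliver 2→3: 3={foll,t=1,log=-}
step 7 deliver 3→2: —
step 8 deliver 2→1: 1={foll,t=1,log=-}
step 9 deliver 1→2: —
step 10 propose(2,'x'): 2={lead,t=1,log=x}
step 11 deliver 2→4: 4={foll,t=1,log=x}
step 12 deliver 4→2: —
step 13 deliver 2→1: 1={foll,t=1,log=x}
step 14 deliver 1→2: —
step 15 deliver 3→4: —
step 16 deliver 1→0: —
step 17 deliver 1→4: —
step 18 deliver 4→0: —
step 19 deliver 1→4: —
step 20 timeout(1): 1={cand,t=2,log=x}
step 21 propose(2,'q'): 2={lead,t=1,log=x,q}
step 22 deliver 2→4: 4={foll,t=1,log=x,q}

x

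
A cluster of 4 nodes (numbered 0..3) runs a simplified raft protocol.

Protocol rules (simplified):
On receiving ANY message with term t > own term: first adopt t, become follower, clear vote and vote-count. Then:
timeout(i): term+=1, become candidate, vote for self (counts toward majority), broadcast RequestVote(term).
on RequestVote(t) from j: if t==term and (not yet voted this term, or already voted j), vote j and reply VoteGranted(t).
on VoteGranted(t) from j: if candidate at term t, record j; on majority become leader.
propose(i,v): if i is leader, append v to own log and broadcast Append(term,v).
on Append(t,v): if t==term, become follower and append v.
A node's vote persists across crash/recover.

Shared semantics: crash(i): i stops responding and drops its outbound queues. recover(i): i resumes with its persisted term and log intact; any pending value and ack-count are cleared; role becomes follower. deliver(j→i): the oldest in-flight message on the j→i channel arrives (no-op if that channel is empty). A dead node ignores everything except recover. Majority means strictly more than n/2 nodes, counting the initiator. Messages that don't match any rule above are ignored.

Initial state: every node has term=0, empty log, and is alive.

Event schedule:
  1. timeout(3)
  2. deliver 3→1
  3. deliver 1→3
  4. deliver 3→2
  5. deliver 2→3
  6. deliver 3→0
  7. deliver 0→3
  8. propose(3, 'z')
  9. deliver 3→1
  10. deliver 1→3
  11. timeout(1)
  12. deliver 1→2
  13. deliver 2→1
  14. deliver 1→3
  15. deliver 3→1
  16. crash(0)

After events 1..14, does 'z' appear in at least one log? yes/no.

[1] timeout(3) → N3(cand t1 [-])
[2] deliver 3→1 → N1(foll t1 [-])
[3] deliver 1→3 → ∅
[4] deliver 3→2 → N2(foll t1 [-])
[5] deliver 2→3 → N3(lead t1 [-])
[6] deliver 3→0 → N0(foll t1 [-])
[7] deliver 0→3 → ∅
[8] propose(3,'z') → N3(lead t1 [z])
[9] deliver 3→1 → N1(foll t1 [z])
[10] deliver 1→3 → ∅
[11] timeout(1) → N1(cand t2 [z])
[12] deliver 1→2 → N2(foll t2 [-])
[13] deliver 2→1 → ∅
[14] deliver 1→3 → N3(foll t2 [z])

yes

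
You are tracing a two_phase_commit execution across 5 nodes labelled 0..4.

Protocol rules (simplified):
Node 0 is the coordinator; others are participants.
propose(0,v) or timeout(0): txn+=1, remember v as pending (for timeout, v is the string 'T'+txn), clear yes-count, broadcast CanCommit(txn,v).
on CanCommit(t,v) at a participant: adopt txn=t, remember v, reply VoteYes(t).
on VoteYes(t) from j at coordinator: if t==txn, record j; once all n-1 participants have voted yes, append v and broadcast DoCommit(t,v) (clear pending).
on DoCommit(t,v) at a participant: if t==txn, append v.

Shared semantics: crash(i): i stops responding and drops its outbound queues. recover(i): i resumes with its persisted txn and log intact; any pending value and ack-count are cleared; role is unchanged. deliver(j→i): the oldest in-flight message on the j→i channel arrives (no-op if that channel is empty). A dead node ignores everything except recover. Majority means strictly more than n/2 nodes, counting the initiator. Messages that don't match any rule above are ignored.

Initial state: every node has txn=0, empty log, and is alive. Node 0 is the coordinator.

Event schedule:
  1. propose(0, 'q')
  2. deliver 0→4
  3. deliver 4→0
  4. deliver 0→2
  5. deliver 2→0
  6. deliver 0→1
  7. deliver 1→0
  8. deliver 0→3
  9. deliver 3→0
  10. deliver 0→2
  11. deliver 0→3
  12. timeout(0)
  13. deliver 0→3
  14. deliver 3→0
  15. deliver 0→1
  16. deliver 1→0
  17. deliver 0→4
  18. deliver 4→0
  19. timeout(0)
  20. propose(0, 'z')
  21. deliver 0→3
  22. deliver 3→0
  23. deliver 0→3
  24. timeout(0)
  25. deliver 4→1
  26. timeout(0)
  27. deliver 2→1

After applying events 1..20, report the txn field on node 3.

2

1. propose(0,'q'):  <0:coor t1 ->
2. deliver 0→4:  <4:part t1 ->
3. deliver 4→0:  nop
4. deliver 0→2:  <2:part t1 ->
5. deliver 2→0:  nop
6. deliver 0→1:  <1:part t1 ->
7. deliver 1→0:  nop
8. deliver 0→3:  <3:part t1 ->
9. deliver 3→0:  <0:coor t1 q>
10. deliver 0→2:  <2:part t1 q>
11. deliver 0→3:  <3:part t1 q>
12. timeout(0):  <0:coor t2 q>
13. deliver 0→3:  <3:part t2 q>
14. deliver 3→0:  nop
15. deliver 0→1:  <1:part t1 q>
16. deliver 1→0:  nop
17. deliver 0→4:  <4:part t1 q>
18. deliver 4→0:  nop
19. timeout(0):  <0:coor t3 q>
20. propose(0,'z'):  <0:coor t4 q>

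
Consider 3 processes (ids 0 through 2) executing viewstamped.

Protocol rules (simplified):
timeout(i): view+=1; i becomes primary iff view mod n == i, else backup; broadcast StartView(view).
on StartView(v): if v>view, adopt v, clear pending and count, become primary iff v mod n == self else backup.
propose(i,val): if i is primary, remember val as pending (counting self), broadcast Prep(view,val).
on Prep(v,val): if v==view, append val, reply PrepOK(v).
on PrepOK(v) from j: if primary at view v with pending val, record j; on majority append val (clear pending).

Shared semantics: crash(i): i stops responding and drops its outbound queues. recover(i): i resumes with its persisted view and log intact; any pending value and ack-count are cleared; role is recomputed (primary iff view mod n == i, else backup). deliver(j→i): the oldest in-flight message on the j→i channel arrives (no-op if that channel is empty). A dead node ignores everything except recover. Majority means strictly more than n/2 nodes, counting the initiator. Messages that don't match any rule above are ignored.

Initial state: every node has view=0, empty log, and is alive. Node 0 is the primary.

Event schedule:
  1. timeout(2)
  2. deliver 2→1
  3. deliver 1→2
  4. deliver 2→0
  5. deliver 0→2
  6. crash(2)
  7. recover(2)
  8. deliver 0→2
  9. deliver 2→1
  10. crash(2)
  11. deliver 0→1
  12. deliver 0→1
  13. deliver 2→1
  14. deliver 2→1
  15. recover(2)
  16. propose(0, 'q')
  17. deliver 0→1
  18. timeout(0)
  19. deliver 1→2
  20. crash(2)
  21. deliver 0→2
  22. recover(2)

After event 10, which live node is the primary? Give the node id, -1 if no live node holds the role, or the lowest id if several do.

[1] timeout(2) → N2(back v1 [-])
[2] deliver 2→1 → N1(prim v1 [-])
[3] deliver 1→2 → ∅
[4] deliver 2→0 → N0(back v1 [-])
[5] deliver 0→2 → ∅
[6] crash(2) → N2(✗back v1 [-])
[7] recover(2) → N2(back v1 [-])
[8] deliver 0→2 → ∅
[9] deliver 2→1 → ∅
[10] crash(2) → N2(✗back v1 [-])

1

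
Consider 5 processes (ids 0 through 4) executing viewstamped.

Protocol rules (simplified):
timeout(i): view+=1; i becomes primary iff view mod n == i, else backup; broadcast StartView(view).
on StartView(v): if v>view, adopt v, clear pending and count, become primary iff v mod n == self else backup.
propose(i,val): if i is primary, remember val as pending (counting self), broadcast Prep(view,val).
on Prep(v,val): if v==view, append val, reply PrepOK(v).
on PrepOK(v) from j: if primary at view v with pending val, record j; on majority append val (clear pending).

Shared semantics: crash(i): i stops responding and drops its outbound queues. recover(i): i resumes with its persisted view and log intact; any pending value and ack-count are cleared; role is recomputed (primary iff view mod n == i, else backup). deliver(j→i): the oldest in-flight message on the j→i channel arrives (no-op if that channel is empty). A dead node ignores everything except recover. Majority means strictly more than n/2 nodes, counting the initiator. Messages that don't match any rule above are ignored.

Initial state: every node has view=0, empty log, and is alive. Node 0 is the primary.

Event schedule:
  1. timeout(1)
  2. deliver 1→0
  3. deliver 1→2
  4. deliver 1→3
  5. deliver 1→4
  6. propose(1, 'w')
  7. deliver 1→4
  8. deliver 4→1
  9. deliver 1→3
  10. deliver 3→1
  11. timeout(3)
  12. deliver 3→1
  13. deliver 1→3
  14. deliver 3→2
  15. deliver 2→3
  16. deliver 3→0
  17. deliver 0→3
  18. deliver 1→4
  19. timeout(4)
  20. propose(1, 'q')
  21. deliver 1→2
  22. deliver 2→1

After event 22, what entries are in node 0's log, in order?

empty

[1] timeout(1) → N1(prim v1 [-])
[2] deliver 1→0 → N0(back v1 [-])
[3] deliver 1→2 → N2(back v1 [-])
[4] deliver 1→3 → N3(back v1 [-])
[5] deliver 1→4 → N4(back v1 [-])
[6] propose(1,'w') → ∅
[7] deliver 1→4 → N4(back v1 [w])
[8] deliver 4→1 → ∅
[9] deliver 1→3 → N3(back v1 [w])
[10] deliver 3→1 → N1(prim v1 [w])
[11] timeout(3) → N3(back v2 [w])
[12] deliver 3→1 → N1(back v2 [w])
[13] deliver 1→3 → ∅
[14] deliver 3→2 → N2(prim v2 [-])
[15] deliver 2→3 → ∅
[16] deliver 3→0 → N0(back v2 [-])
[17] deliver 0→3 → ∅
[18] deliver 1→4 → ∅
[19] timeout(4) → N4(back v2 [w])
[20] propose(1,'q') → ∅
[21] deliver 1→2 → ∅
[22] deliver 2→1 → ∅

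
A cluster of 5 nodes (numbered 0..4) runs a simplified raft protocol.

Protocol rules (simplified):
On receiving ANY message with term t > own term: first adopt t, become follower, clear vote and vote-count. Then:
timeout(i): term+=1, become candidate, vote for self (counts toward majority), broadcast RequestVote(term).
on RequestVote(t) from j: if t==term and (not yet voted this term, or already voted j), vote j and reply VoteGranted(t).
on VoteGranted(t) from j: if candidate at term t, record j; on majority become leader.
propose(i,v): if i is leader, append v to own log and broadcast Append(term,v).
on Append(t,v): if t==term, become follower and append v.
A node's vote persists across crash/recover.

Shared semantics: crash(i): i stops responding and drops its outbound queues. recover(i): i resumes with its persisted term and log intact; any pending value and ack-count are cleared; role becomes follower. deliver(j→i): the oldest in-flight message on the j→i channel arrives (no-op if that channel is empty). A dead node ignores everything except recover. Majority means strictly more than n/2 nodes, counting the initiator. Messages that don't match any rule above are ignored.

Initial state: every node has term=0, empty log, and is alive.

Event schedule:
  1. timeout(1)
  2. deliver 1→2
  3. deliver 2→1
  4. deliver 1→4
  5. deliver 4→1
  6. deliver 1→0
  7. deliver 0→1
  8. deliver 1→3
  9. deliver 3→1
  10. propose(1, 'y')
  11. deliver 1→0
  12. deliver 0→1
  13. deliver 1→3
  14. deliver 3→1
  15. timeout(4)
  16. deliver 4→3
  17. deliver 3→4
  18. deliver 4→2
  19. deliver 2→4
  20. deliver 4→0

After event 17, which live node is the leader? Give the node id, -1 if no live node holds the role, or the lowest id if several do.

[1] timeout(1) → N1(cand t1 [-])
[2] deliver 1→2 → N2(foll t1 [-])
[3] deliver 2→1 → ∅
[4] deliver 1→4 → N4(foll t1 [-])
[5] deliver 4→1 → N1(lead t1 [-])
[6] deliver 1→0 → N0(foll t1 [-])
[7] deliver 0→1 → ∅
[8] deliver 1→3 → N3(foll t1 [-])
[9] deliver 3→1 → ∅
[10] propose(1,'y') → N1(lead t1 [y])
[11] deliver 1→0 → N0(foll t1 [y])
[12] deliver 0→1 → ∅
[13] deliver 1→3 → N3(foll t1 [y])
[14] deliver 3→1 → ∅
[15] timeout(4) → N4(cand t2 [-])
[16] deliver 4→3 → N3(foll t2 [y])
[17] deliver 3→4 → ∅

1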